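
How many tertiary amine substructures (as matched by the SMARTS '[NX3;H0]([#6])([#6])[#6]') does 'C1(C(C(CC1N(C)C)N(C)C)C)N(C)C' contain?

3

[NX3;H0]([#6])([#6])[#6] is the SMARTS for a tertiary amine: a trivalent nitrogen with no H, bonded to three carbons.
The molecule carries 3 separate instances of a dimethylamino group (-N(CH3)2) meeting every constraint; each maps to a distinct set of atoms, giving 3 matches.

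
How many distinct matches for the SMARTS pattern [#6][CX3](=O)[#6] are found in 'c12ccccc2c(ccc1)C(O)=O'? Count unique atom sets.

0

[#6][CX3](=O)[#6] is the SMARTS for a ketone: a carbonyl carbon (no H) flanked by two carbons.
The molecule has a carboxylic acid group (-C(=O)OH), but one neighbour of the carbonyl carbon is O, not C; nothing else fits, so there are 0 matches.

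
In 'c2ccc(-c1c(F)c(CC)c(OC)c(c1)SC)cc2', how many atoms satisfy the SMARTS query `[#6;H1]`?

6

The query [#6;H1] means: any carbon bearing exactly one hydrogen.
Check the 19 heavy atoms by environment: 6× c (aromatic, H0) → no; 6× c (aromatic, H1) → match; 1× C (H2) → no; 3× C (H3) → no; 1× S (H0) → no; 1× O (H0) → no; 1× F (H0) → no.
That gives 6 matching atoms.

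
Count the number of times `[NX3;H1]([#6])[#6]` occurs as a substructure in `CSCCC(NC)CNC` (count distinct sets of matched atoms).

2

[NX3;H1]([#6])[#6] is the SMARTS for a secondary amine: a trivalent nitrogen with one H, bonded to two carbons.
The molecule carries 2 separate instances of an N-methylamino group (-NHCH3) meeting every constraint; each maps to a distinct set of atoms, giving 2 matches.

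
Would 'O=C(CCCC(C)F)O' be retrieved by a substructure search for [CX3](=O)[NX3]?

No

The pattern [CX3](=O)[NX3] describes a carbonyl carbon bonded to a trivalent nitrogen — an amide.
The closest candidate here is a carboxylic acid group (-C(=O)OH), but the carbonyl is bonded to O, not to an NX3 nitrogen. No other fragment satisfies the full query, so there is no match.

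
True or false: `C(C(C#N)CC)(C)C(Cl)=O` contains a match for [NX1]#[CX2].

True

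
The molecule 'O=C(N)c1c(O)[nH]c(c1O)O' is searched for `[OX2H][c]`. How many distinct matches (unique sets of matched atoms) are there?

3

[OX2H][c] is the SMARTS for a phenol: a hydroxyl oxygen attached to an aromatic carbon.
The molecule carries 3 separate instances of a hydroxyl group (-OH) meeting every constraint; each maps to a distinct set of atoms, giving 3 matches.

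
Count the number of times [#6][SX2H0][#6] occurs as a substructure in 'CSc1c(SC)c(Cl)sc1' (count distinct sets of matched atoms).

[#6][SX2H0][#6] is the SMARTS for a thioether: an aliphatic sulfur bridging two carbons with no H on the sulfur.
The molecule carries 2 separate instances of a methylthio ether (-SCH3) meeting every constraint; each maps to a distinct set of atoms, giving 2 matches.

2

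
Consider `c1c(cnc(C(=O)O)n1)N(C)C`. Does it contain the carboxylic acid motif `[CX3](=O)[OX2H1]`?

The pattern [CX3](=O)[OX2H1] describes an sp2 carbon double-bonded to O and single-bonded to an -OH oxygen — a carboxylic acid.
The molecule carries a carboxylic acid group (-C(=O)OH), whose atoms satisfy every constraint of the query, so the pattern matches.

Yes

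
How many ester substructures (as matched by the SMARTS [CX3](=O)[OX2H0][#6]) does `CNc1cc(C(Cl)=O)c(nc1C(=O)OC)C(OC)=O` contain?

2

[CX3](=O)[OX2H0][#6] is the SMARTS for an ester: a carbonyl carbon bonded to an oxygen that is itself bonded to carbon (no H on that O).
The molecule carries 2 separate instances of a methyl-ester group (-C(=O)OCH3) meeting every constraint; each maps to a distinct set of atoms, giving 2 matches.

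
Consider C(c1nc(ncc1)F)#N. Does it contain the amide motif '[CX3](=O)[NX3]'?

No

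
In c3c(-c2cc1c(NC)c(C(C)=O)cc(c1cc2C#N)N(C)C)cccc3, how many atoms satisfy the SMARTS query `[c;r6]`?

Check the 26 heavy atoms by environment: 16× c (aromatic, in 6-ring) → match; 3× N (acyclic) → no; 6× C (acyclic) → no; 1× O (acyclic) → no.
That gives 16 matching atoms.

16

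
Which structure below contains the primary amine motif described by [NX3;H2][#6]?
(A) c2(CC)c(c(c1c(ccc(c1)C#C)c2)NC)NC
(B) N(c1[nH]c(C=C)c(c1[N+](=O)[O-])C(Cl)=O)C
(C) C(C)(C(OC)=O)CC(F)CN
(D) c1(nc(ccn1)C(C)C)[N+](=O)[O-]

[NX3;H2][#6] describes a trivalent nitrogen with two H attached to carbon (a primary amine).
(A) has an N-methylamino group (-NHCH3) but the nitrogen bears two carbons and only one H (H1), not H2.
(B) has an N-methylamino group (-NHCH3) but the nitrogen bears two carbons and only one H (H1), not H2.
(C) contains a primary amino group (-NH2), which satisfies every atom and bond constraint.
(D) has a nitro group (-[N+](=O)[O-]) but the nitrogen is [N+] with no H, not NX3H2.
So the answer is (C).

C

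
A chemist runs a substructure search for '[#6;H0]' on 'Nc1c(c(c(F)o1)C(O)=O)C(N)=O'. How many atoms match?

Check the 13 heavy atoms by environment: 1× o (aromatic, H0) → no; 4× c (aromatic, H0) → match; 2× N (H2) → no; 1× F (H0) → no; 2× C (H0) → match; 2× O (H0) → no; 1× O (H1) → no.
Summing the matching environments: 4 + 2 = 6 matching atoms.

6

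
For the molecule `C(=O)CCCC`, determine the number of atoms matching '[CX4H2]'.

3

Check the 6 heavy atoms by environment: 3× C (H2, X4) → match; 1× C (H3, X4) → no; 1× C (H1, X3) → no; 1× O (H0, X1) → no.
That gives 3 matching atoms.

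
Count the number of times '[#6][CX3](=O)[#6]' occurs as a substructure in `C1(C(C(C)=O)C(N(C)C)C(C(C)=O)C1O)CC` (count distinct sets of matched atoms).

2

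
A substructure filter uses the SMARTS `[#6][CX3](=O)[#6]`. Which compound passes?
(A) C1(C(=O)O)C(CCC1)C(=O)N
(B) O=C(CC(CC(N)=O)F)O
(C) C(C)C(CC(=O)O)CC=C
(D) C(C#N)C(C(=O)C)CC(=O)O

[#6][CX3](=O)[#6] describes a carbonyl carbon (no H) flanked by two carbons (a ketone).
(A) has a primary amide (-C(=O)NH2) but one neighbour of the carbonyl carbon is N, not C.
(B) has a primary amide (-C(=O)NH2) but one neighbour of the carbonyl carbon is N, not C.
(C) has a carboxylic acid group (-C(=O)OH) but one neighbour of the carbonyl carbon is O, not C.
(D) contains an acetyl/ketone group (-C(=O)CH3), which satisfies every atom and bond constraint.
So the answer is (D).

D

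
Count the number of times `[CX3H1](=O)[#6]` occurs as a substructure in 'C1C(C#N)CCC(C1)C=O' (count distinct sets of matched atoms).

[CX3H1](=O)[#6] is the SMARTS for an aldehyde: an sp2 carbon with one H, double-bonded to O and single-bonded to carbon.
Exactly one fragment in the molecule meets all constraints, giving 1 match.

1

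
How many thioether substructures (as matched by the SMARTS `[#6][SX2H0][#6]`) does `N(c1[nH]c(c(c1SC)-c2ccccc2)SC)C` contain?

2

[#6][SX2H0][#6] is the SMARTS for a thioether: an aliphatic sulfur bridging two carbons with no H on the sulfur.
The molecule carries 2 separate instances of a methylthio ether (-SCH3) meeting every constraint; each maps to a distinct set of atoms, giving 2 matches.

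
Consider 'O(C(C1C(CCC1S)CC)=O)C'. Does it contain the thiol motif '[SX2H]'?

The pattern [SX2H] describes an aliphatic sulfur with two connections, one being H — a thiol.
The molecule carries a thiol (-SH), whose atoms satisfy every constraint of the query, so the pattern matches.

Yes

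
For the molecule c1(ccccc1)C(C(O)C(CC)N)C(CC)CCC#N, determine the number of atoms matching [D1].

Check the 20 heavy atoms by environment: 5× C (D2) → no; 4× C (D3) → no; 2× C (D1) → match; 1× c (aromatic, D3) → no; 5× c (aromatic, D2) → no; 1× O (D1) → match; 2× N (D1) → match.
Summing the matching environments: 2 + 1 + 2 = 5 matching atoms.

5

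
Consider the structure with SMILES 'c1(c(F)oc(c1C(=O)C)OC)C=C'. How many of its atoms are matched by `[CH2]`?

1

The query [CH2] means: aliphatic carbon with exactly two hydrogens.
Check the 13 heavy atoms by environment: 1× o (aromatic, H0) → no; 4× c (aromatic, H0) → no; 1× C (H0) → no; 2× O (H0) → no; 2× C (H3) → no; 1× F (H0) → no; 1× C (H1) → no; 1× C (H2) → match.
That gives 1 matching atom.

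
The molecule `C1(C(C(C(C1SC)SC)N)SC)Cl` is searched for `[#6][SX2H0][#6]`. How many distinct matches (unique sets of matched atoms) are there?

[#6][SX2H0][#6] is the SMARTS for a thioether: an aliphatic sulfur bridging two carbons with no H on the sulfur.
The molecule carries 3 separate instances of a methylthio ether (-SCH3) meeting every constraint; each maps to a distinct set of atoms, giving 3 matches.

3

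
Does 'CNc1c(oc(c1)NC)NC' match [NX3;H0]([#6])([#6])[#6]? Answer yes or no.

No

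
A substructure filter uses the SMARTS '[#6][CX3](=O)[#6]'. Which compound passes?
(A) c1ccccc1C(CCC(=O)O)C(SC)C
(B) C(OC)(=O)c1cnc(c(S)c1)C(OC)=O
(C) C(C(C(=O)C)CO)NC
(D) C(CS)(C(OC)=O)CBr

C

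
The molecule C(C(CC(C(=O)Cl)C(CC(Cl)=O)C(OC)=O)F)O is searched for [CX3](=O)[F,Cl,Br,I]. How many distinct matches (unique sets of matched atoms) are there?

2

[CX3](=O)[F,Cl,Br,I] is the SMARTS for an acyl halide: a carbonyl carbon bonded to a halogen.
The molecule carries 2 separate instances of an acyl chloride (-C(=O)Cl) meeting every constraint; each maps to a distinct set of atoms, giving 2 matches.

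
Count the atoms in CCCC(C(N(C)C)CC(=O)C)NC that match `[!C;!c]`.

The query [!C;!c] means: neither aliphatic nor aromatic carbon — same as [!#6].
Check the 14 heavy atoms by environment: 11× C → no; 2× N → match; 1× O → match.
Summing the matching environments: 2 + 1 = 3 matching atoms.

3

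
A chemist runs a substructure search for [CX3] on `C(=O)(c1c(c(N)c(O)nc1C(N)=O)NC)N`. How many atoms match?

2

The query [CX3] means: C with X3: aliphatic carbon with exactly 3 total connections.
Check the 16 heavy atoms by environment: 1× n (aromatic, X2) → no; 5× c (aromatic, X3) → no; 1× O (X2) → no; 2× C (X3) → match; 2× O (X1) → no; 4× N (X3) → no; 1× C (X4) → no.
That gives 2 matching atoms.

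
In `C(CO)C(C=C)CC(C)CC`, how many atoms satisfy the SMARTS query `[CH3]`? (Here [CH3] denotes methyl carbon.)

Check the 11 heavy atoms by environment: 2× C (H3) → match; 5× C (H2) → no; 3× C (H1) → no; 1× O (H1) → no.
That gives 2 matching atoms.

2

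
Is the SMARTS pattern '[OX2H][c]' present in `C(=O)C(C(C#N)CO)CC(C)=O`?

No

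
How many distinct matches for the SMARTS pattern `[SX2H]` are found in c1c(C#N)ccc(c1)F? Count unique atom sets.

[SX2H] is the SMARTS for a thiol: an aliphatic sulfur with two connections, one being H.
No fragment in the molecule satisfies every constraint, giving 0 matches.

0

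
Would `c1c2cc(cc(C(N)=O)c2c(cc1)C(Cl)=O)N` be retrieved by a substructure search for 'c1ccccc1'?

Yes

The pattern c1ccccc1 describes six aromatic carbons in a ring — a benzene ring.
The required atom environment is present in the molecule, so the pattern matches.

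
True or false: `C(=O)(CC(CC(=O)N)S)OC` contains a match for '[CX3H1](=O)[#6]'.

False

The pattern [CX3H1](=O)[#6] describes an sp2 carbon with one H, double-bonded to O and single-bonded to carbon — an aldehyde.
The closest candidate here is a methyl-ester group (-C(=O)OCH3), but the carbonyl carbon has H0, not H1. No other fragment satisfies the full query, so there is no match.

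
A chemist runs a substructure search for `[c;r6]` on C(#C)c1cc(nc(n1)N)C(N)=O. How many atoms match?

The query [c;r6] means: aromatic carbon that belongs to a six-membered ring.
Check the 12 heavy atoms by environment: 2× n (aromatic, in 6-ring) → no; 4× c (aromatic, in 6-ring) → match; 3× C (acyclic) → no; 2× N (acyclic) → no; 1× O (acyclic) → no.
That gives 4 matching atoms.

4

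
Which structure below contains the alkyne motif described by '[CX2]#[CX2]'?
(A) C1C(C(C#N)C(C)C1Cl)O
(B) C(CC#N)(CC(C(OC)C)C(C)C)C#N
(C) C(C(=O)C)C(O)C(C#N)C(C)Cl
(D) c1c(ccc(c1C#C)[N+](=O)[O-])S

[CX2]#[CX2] describes a carbon-carbon triple bond (an alkyne).
(A) has a nitrile (-C#N) but the triple bond is C#N, not C#C.
(B) has a nitrile (-C#N) but the triple bond is C#N, not C#C.
(C) has a nitrile (-C#N) but the triple bond is C#N, not C#C.
(D) contains an ethynyl group (-C#CH), which satisfies every atom and bond constraint.
So the answer is (D).

D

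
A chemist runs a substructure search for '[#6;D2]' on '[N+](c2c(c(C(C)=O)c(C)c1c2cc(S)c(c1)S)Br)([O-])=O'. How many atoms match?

2

The query [#6;D2] means: any carbon bonded to exactly two heavy atoms.
Check the 20 heavy atoms by environment: 8× c (aromatic, D3) → no; 2× c (aromatic, D2) → match; 2× S (D1) → no; 2× C (D1) → no; 1× Br (D1) → no; 1× C (D3) → no; 2× O (D1) → no; 1× N (charge +1, D3) → no; 1× O (charge -1, D1) → no.
That gives 2 matching atoms.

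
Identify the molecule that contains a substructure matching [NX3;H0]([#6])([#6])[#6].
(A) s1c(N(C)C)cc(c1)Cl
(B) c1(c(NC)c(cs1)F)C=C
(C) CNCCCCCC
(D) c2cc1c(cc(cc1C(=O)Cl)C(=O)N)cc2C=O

A

[NX3;H0]([#6])([#6])[#6] describes a trivalent nitrogen with no H, bonded to three carbons (a tertiary amine).
(A) contains a dimethylamino group (-N(CH3)2), which satisfies every atom and bond constraint.
(B) has an N-methylamino group (-NHCH3) but the nitrogen still has one H (H1), not H0.
(C) has an N-methylamino group (-NHCH3) but the nitrogen still has one H (H1), not H0.
(D) has a primary amide (-C(=O)NH2) but the amide nitrogen has H2 and only one carbon neighbour.
So the answer is (A).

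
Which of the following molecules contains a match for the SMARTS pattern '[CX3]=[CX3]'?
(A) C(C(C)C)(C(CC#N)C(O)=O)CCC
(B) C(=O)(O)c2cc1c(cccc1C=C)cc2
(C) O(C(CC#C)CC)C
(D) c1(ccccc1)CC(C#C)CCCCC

[CX3]=[CX3] describes a non-aromatic C=C double bond between two sp2 carbons (an alkene).
(A) has an ethyl group (-CH2CH3) but its C-C bond is a single bond between CX4 carbons, not CX3=CX3.
(B) contains a vinyl group (-CH=CH2), which satisfies every atom and bond constraint.
(C) has an ethynyl group (-C#CH) but the C-C bond is a triple bond, not a double bond.
(D) has an ethynyl group (-C#CH) but the C-C bond is a triple bond, not a double bond.
So the answer is (B).

B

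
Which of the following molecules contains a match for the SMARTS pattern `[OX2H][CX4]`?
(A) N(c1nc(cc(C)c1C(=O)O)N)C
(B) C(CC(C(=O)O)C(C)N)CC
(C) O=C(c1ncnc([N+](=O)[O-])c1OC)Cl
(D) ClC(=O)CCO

D

[OX2H][CX4] describes a hydroxyl oxygen bound to an sp3 (X4) carbon (an aliphatic alcohol).
(A) has a carboxylic acid group (-C(=O)OH) but the -OH is on a CX3 carbonyl carbon, not a CX4 carbon.
(B) has a carboxylic acid group (-C(=O)OH) but the -OH is on a CX3 carbonyl carbon, not a CX4 carbon.
(C) has a methoxy ether (-OCH3) but the oxygen has H0 (ether), not H1.
(D) contains a hydroxyl group (-OH), which satisfies every atom and bond constraint.
So the answer is (D).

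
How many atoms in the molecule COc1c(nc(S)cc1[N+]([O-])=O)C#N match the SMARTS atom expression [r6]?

6

The query [r6] means: r6 matches atoms in a six-membered ring.
Check the 14 heavy atoms by environment: 1× n (aromatic, in 6-ring) → match; 5× c (aromatic, in 6-ring) → match; 1× N (charge +1, acyclic) → no; 1× O (charge -1, acyclic) → no; 2× O (acyclic) → no; 2× C (acyclic) → no; 1× S (acyclic) → no; 1× N (acyclic) → no.
Summing the matching environments: 1 + 5 = 6 matching atoms.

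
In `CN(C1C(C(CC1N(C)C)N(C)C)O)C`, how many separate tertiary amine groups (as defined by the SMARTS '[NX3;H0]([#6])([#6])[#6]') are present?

3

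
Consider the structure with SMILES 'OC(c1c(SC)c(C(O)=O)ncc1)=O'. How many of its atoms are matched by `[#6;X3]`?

7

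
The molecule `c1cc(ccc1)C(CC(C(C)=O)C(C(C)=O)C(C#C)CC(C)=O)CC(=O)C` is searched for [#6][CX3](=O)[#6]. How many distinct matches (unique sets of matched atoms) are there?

4

[#6][CX3](=O)[#6] is the SMARTS for a ketone: a carbonyl carbon (no H) flanked by two carbons.
The molecule carries 4 separate instances of an acetyl/ketone group (-C(=O)CH3) meeting every constraint; each maps to a distinct set of atoms, giving 4 matches.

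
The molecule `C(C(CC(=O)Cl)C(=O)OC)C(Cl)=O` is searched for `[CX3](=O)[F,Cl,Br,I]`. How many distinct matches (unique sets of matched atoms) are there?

2

[CX3](=O)[F,Cl,Br,I] is the SMARTS for an acyl halide: a carbonyl carbon bonded to a halogen.
The molecule carries 2 separate instances of an acyl chloride (-C(=O)Cl) meeting every constraint; each maps to a distinct set of atoms, giving 2 matches.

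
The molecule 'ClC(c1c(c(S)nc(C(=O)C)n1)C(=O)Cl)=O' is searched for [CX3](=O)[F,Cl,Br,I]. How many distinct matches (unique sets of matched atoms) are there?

2

[CX3](=O)[F,Cl,Br,I] is the SMARTS for an acyl halide: a carbonyl carbon bonded to a halogen.
The molecule carries 2 separate instances of an acyl chloride (-C(=O)Cl) meeting every constraint; each maps to a distinct set of atoms, giving 2 matches.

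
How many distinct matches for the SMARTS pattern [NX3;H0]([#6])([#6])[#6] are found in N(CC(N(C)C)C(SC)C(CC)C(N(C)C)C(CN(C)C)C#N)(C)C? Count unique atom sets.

4

[NX3;H0]([#6])([#6])[#6] is the SMARTS for a tertiary amine: a trivalent nitrogen with no H, bonded to three carbons.
The molecule carries 4 separate instances of a dimethylamino group (-N(CH3)2) meeting every constraint; each maps to a distinct set of atoms, giving 4 matches.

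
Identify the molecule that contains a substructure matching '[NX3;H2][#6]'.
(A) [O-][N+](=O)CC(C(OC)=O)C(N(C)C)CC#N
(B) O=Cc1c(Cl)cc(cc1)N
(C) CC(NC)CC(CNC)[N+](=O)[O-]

[NX3;H2][#6] describes a trivalent nitrogen with two H attached to carbon (a primary amine).
(A) has a nitro group (-[N+](=O)[O-]) but the nitrogen is [N+] with no H, not NX3H2.
(B) contains a primary amino group (-NH2), which satisfies every atom and bond constraint.
(C) has an N-methylamino group (-NHCH3) but the nitrogen bears two carbons and only one H (H1), not H2.
So the answer is (B).

B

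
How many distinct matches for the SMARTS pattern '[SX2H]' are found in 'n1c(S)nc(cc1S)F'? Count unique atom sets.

2

[SX2H] is the SMARTS for a thiol: an aliphatic sulfur with two connections, one being H.
The molecule carries 2 separate instances of a thiol (-SH) meeting every constraint; each maps to a distinct set of atoms, giving 2 matches.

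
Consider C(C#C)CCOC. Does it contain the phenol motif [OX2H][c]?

No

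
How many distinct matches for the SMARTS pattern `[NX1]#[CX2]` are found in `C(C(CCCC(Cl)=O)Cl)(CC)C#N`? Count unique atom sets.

1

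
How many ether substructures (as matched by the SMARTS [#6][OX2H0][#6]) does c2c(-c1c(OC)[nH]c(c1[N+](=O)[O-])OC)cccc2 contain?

[#6][OX2H0][#6] is the SMARTS for an ether: an aliphatic oxygen bridging two carbons with no H on the oxygen.
The molecule carries 2 separate instances of a methoxy ether (-OCH3) meeting every constraint; each maps to a distinct set of atoms, giving 2 matches.

2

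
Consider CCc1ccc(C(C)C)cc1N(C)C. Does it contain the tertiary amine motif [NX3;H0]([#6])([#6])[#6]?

The pattern [NX3;H0]([#6])([#6])[#6] describes a trivalent nitrogen with no H, bonded to three carbons — a tertiary amine.
The molecule carries a dimethylamino group (-N(CH3)2), whose atoms satisfy every constraint of the query, so the pattern matches.

Yes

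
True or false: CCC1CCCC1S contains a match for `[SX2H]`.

The pattern [SX2H] describes an aliphatic sulfur with two connections, one being H — a thiol.
The molecule carries a thiol (-SH), whose atoms satisfy every constraint of the query, so the pattern matches.

True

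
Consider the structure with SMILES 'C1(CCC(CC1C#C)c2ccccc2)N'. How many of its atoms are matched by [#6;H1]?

9

The query [#6;H1] means: any carbon bearing exactly one hydrogen.
Check the 15 heavy atoms by environment: 4× C (H1) → match; 3× C (H2) → no; 1× N (H2) → no; 1× C (H0) → no; 1× c (aromatic, H0) → no; 5× c (aromatic, H1) → match.
Summing the matching environments: 4 + 5 = 9 matching atoms.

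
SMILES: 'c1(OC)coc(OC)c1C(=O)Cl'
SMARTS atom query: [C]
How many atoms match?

3

The query [C] means: uppercase C matches aliphatic (non-aromatic) carbon only.
Check the 12 heavy atoms by environment: 1× o (aromatic) → no; 4× c (aromatic) → no; 3× O → no; 3× C → match; 1× Cl → no.
That gives 3 matching atoms.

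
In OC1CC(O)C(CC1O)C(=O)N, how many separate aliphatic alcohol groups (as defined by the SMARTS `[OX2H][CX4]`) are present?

3

[OX2H][CX4] is the SMARTS for an aliphatic alcohol: a hydroxyl oxygen bound to an sp3 (X4) carbon.
The molecule carries 3 separate instances of a hydroxyl group (-OH) meeting every constraint; each maps to a distinct set of atoms, giving 3 matches.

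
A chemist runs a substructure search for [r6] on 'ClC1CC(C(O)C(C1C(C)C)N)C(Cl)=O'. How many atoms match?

6

The query [r6] means: r6 matches atoms in a six-membered ring.
Check the 15 heavy atoms by environment: 6× C (in 6-ring) → match; 1× N (acyclic) → no; 2× Cl (acyclic) → no; 4× C (acyclic) → no; 2× O (acyclic) → no.
That gives 6 matching atoms.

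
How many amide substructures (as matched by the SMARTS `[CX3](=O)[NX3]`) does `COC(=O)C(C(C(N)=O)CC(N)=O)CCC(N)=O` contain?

3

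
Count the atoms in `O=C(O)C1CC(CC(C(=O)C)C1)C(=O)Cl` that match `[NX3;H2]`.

0

The query [NX3;H2] means: aliphatic N with 3 total connections, two of them H — an -NH2 nitrogen (amine or amide).
Check the 15 heavy atoms by environment: 3× C (H2, X4) → no; 3× C (H1, X4) → no; 3× C (H0, X3) → no; 3× O (H0, X1) → no; 1× O (H1, X2) → no; 1× Cl (H0, X1) → no; 1× C (H3, X4) → no.
No environment satisfies the query, so 0 matching atoms.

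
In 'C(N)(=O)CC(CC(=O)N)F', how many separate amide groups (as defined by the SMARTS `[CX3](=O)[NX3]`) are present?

2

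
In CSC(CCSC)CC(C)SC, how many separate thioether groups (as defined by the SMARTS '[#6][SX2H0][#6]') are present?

3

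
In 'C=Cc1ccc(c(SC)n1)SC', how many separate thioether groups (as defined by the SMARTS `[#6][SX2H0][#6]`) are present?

[#6][SX2H0][#6] is the SMARTS for a thioether: an aliphatic sulfur bridging two carbons with no H on the sulfur.
The molecule carries 2 separate instances of a methylthio ether (-SCH3) meeting every constraint; each maps to a distinct set of atoms, giving 2 matches.

2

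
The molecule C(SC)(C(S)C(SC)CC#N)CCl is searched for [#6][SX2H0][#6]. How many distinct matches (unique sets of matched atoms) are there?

2

[#6][SX2H0][#6] is the SMARTS for a thioether: an aliphatic sulfur bridging two carbons with no H on the sulfur.
The molecule carries 2 separate instances of a methylthio ether (-SCH3) meeting every constraint; each maps to a distinct set of atoms, giving 2 matches.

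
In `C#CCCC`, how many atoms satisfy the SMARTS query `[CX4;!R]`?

3

The query [CX4;!R] means: aliphatic carbon with four total connections, not in a ring.
Check the 5 heavy atoms by environment: 3× C (X4, acyclic) → match; 2× C (X2, acyclic) → no.
That gives 3 matching atoms.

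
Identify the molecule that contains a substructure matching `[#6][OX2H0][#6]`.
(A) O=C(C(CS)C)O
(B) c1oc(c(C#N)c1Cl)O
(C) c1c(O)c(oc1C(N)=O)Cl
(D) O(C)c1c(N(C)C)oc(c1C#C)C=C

[#6][OX2H0][#6] describes an aliphatic oxygen bridging two carbons with no H on the oxygen (an ether).
(A) has a carboxylic acid group (-C(=O)OH) but the -OH oxygen has H1; the =O is OX1, not OX2.
(B) has a hydroxyl group (-OH) but the oxygen has H1, not H0 bridging two carbons.
(C) has a hydroxyl group (-OH) but the oxygen has H1, not H0 bridging two carbons.
(D) contains a methoxy ether (-OCH3), which satisfies every atom and bond constraint.
So the answer is (D).

D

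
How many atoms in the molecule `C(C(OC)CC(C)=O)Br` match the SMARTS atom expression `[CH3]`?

2

Check the 9 heavy atoms by environment: 2× C (H2) → no; 1× C (H1) → no; 2× O (H0) → no; 2× C (H3) → match; 1× C (H0) → no; 1× Br (H0) → no.
That gives 2 matching atoms.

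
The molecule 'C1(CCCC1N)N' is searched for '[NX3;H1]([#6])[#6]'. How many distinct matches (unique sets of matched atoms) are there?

0

[NX3;H1]([#6])[#6] is the SMARTS for a secondary amine: a trivalent nitrogen with one H, bonded to two carbons.
The molecule has a primary amino group (-NH2), but the nitrogen has H2 and only one carbon neighbour; nothing else fits, so there are 0 matches.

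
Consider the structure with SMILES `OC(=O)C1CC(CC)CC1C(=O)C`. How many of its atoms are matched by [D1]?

5

The query [D1] means: atom with exactly one heavy-atom neighbour (degree 1).
Check the 13 heavy atoms by environment: 5× C (D3) → no; 3× C (D2) → no; 3× O (D1) → match; 2× C (D1) → match.
Summing the matching environments: 3 + 2 = 5 matching atoms.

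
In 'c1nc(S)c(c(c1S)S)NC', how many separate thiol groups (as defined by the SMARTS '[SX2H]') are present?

3

[SX2H] is the SMARTS for a thiol: an aliphatic sulfur with two connections, one being H.
The molecule carries 3 separate instances of a thiol (-SH) meeting every constraint; each maps to a distinct set of atoms, giving 3 matches.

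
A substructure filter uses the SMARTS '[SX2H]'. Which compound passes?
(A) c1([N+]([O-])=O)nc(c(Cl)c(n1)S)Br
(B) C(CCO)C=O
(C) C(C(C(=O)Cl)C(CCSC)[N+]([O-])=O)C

A

[SX2H] describes an aliphatic sulfur with two connections, one being H (a thiol).
(A) contains a thiol (-SH), which satisfies every atom and bond constraint.
(B) has a hydroxyl group (-OH) but it is an -OH, not an -SH.
(C) has a methylthio ether (-SCH3) but the sulfur has H0 (bonded to two carbons), not H1.
So the answer is (A).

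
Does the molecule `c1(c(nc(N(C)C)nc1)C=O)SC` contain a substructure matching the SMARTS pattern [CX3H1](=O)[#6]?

The pattern [CX3H1](=O)[#6] describes an sp2 carbon with one H, double-bonded to O and single-bonded to carbon — an aldehyde.
The molecule carries an aldehyde (-CHO), whose atoms satisfy every constraint of the query, so the pattern matches.

Yes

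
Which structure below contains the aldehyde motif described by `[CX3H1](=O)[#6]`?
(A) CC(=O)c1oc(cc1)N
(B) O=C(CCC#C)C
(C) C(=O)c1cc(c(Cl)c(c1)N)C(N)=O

C

[CX3H1](=O)[#6] describes an sp2 carbon with one H, double-bonded to O and single-bonded to carbon (an aldehyde).
(A) has an acetyl/ketone group (-C(=O)CH3) but the carbonyl carbon has H0 (two carbon neighbours), not H1.
(B) has an acetyl/ketone group (-C(=O)CH3) but the carbonyl carbon has H0 (two carbon neighbours), not H1.
(C) contains an aldehyde (-CHO), which satisfies every atom and bond constraint.
So the answer is (C).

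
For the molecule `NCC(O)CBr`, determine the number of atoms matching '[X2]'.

1

The query [X2] means: any atom with exactly two total connections (bonds + H).
Check the 6 heavy atoms by environment: 3× C (X4) → no; 1× Br (X1) → no; 1× N (X3) → no; 1× O (X2) → match.
That gives 1 matching atom.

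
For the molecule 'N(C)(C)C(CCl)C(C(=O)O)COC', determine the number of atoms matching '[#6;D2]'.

Check the 13 heavy atoms by environment: 2× C (D2) → match; 3× C (D3) → no; 1× O (D2) → no; 3× C (D1) → no; 2× O (D1) → no; 1× Cl (D1) → no; 1× N (D3) → no.
That gives 2 matching atoms.

2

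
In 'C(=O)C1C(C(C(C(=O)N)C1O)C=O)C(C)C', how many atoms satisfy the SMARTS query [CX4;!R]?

3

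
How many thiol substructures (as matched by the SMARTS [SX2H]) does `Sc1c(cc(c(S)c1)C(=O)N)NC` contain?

[SX2H] is the SMARTS for a thiol: an aliphatic sulfur with two connections, one being H.
The molecule carries 2 separate instances of a thiol (-SH) meeting every constraint; each maps to a distinct set of atoms, giving 2 matches.

2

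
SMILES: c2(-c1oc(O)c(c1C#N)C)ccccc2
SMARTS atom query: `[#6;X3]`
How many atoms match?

10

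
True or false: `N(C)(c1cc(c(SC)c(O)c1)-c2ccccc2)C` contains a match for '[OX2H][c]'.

The pattern [OX2H][c] describes a hydroxyl oxygen attached to an aromatic carbon — a phenol.
The molecule carries a hydroxyl group (-OH), whose atoms satisfy every constraint of the query, so the pattern matches.

True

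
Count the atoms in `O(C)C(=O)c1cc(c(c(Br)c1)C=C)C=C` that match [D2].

5

Check the 15 heavy atoms by environment: 4× c (aromatic, D3) → no; 2× c (aromatic, D2) → match; 1× C (D3) → no; 1× O (D1) → no; 1× O (D2) → match; 3× C (D1) → no; 2× C (D2) → match; 1× Br (D1) → no.
Summing the matching environments: 2 + 1 + 2 = 5 matching atoms.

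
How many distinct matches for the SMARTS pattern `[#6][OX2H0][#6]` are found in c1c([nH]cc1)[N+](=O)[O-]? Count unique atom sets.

[#6][OX2H0][#6] is the SMARTS for an ether: an aliphatic oxygen bridging two carbons with no H on the oxygen.
No fragment in the molecule satisfies every constraint, giving 0 matches.

0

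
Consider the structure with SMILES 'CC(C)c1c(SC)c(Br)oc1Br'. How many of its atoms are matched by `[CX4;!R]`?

4

The query [CX4;!R] means: aliphatic carbon with four total connections, not in a ring.
Check the 12 heavy atoms by environment: 1× o (aromatic, X2, in 5-ring) → no; 4× c (aromatic, X3, in 5-ring) → no; 1× S (X2, acyclic) → no; 4× C (X4, acyclic) → match; 2× Br (X1, acyclic) → no.
That gives 4 matching atoms.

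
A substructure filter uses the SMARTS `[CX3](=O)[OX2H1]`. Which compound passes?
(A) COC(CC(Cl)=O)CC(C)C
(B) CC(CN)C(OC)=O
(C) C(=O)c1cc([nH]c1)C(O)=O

[CX3](=O)[OX2H1] describes an sp2 carbon double-bonded to O and single-bonded to an -OH oxygen (a carboxylic acid).
(A) has an acyl chloride (-C(=O)Cl) but the carbonyl is bonded to Cl, not to an -OH oxygen.
(B) has a methyl-ester group (-C(=O)OCH3) but the singly-bonded O has no H (OX2H0, not OX2H1).
(C) contains a carboxylic acid group (-C(=O)OH), which satisfies every atom and bond constraint.
So the answer is (C).

C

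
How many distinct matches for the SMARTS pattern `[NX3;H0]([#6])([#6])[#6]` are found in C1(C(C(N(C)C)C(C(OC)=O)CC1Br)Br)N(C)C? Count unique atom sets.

2

[NX3;H0]([#6])([#6])[#6] is the SMARTS for a tertiary amine: a trivalent nitrogen with no H, bonded to three carbons.
The molecule carries 2 separate instances of a dimethylamino group (-N(CH3)2) meeting every constraint; each maps to a distinct set of atoms, giving 2 matches.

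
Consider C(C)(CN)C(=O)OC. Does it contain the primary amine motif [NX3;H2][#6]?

Yes

The pattern [NX3;H2][#6] describes a trivalent nitrogen with two H attached to carbon — a primary amine.
The molecule carries a primary amino group (-NH2), whose atoms satisfy every constraint of the query, so the pattern matches.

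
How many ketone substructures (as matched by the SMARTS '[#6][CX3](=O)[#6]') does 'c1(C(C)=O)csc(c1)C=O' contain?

[#6][CX3](=O)[#6] is the SMARTS for a ketone: a carbonyl carbon (no H) flanked by two carbons.
Exactly one fragment in the molecule meets all constraints, giving 1 match.

1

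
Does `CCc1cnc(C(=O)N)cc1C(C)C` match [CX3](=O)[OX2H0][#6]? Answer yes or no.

No

The pattern [CX3](=O)[OX2H0][#6] describes a carbonyl carbon bonded to an oxygen that is itself bonded to carbon (no H on that O) — an ester.
The closest candidate here is a primary amide (-C(=O)NH2), but the carbonyl is bonded to N, not to an O-C linkage. No other fragment satisfies the full query, so there is no match.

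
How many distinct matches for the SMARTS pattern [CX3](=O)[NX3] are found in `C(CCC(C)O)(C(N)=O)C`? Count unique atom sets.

1

[CX3](=O)[NX3] is the SMARTS for an amide: a carbonyl carbon bonded to a trivalent nitrogen.
Exactly one fragment in the molecule meets all constraints, giving 1 match.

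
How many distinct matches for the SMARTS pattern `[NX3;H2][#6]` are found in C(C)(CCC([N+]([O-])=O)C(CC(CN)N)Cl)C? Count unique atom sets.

2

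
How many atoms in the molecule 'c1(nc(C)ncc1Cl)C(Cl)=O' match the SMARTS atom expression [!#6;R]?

The query [!#6;R] means: non-carbon atom that is part of a ring.
Check the 11 heavy atoms by environment: 2× n (aromatic, in 6-ring) → match; 4× c (aromatic, in 6-ring) → no; 2× C (acyclic) → no; 1× O (acyclic) → no; 2× Cl (acyclic) → no.
That gives 2 matching atoms.

2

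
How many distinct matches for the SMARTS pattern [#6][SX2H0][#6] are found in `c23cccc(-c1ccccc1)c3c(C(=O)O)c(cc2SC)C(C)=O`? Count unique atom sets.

1

[#6][SX2H0][#6] is the SMARTS for a thioether: an aliphatic sulfur bridging two carbons with no H on the sulfur.
Exactly one fragment in the molecule meets all constraints, giving 1 match.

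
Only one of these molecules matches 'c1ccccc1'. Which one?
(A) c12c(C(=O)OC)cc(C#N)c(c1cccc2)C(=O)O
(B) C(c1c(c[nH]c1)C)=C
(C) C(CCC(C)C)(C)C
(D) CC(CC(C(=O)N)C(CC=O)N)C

c1ccccc1 describes six aromatic carbons in a ring (a benzene ring).
(A) contains the required atom environment, so the pattern matches.
(B) has a methyl group (-CH3) but no six-membered all-carbon aromatic ring is present.
(C) has a methyl group (-CH3) but no six-membered all-carbon aromatic ring is present.
(D) has a methyl group (-CH3) but no six-membered all-carbon aromatic ring is present.
So the answer is (A).

A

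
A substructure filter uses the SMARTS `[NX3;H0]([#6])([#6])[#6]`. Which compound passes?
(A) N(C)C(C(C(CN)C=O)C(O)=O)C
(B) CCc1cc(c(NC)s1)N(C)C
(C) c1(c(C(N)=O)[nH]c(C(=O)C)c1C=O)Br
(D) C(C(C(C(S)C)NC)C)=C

B

[NX3;H0]([#6])([#6])[#6] describes a trivalent nitrogen with no H, bonded to three carbons (a tertiary amine).
(A) has an N-methylamino group (-NHCH3) but the nitrogen still has one H (H1), not H0.
(B) contains a dimethylamino group (-N(CH3)2), which satisfies every atom and bond constraint.
(C) has a primary amide (-C(=O)NH2) but the amide nitrogen has H2 and only one carbon neighbour.
(D) has an N-methylamino group (-NHCH3) but the nitrogen still has one H (H1), not H0.
So the answer is (B).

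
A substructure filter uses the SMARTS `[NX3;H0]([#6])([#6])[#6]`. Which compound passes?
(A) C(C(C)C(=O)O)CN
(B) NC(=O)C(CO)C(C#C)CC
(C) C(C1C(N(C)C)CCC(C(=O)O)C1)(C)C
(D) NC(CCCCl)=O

C

[NX3;H0]([#6])([#6])[#6] describes a trivalent nitrogen with no H, bonded to three carbons (a tertiary amine).
(A) has a primary amino group (-NH2) but the nitrogen has H2, not H0 with three carbons.
(B) has a primary amide (-C(=O)NH2) but the amide nitrogen has H2 and only one carbon neighbour.
(C) contains a dimethylamino group (-N(CH3)2), which satisfies every atom and bond constraint.
(D) has a primary amide (-C(=O)NH2) but the amide nitrogen has H2 and only one carbon neighbour.
So the answer is (C).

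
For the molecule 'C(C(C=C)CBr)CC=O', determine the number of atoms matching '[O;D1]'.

1

The query [O;D1] means: aliphatic oxygen bonded to exactly one heavy atom.
Check the 9 heavy atoms by environment: 5× C (D2) → no; 1× C (D3) → no; 1× O (D1) → match; 1× C (D1) → no; 1× Br (D1) → no.
That gives 1 matching atom.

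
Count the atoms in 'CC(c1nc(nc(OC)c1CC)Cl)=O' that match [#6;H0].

5

Check the 14 heavy atoms by environment: 2× n (aromatic, H0) → no; 4× c (aromatic, H0) → match; 1× C (H0) → match; 2× O (H0) → no; 3× C (H3) → no; 1× C (H2) → no; 1× Cl (H0) → no.
Summing the matching environments: 4 + 1 = 5 matching atoms.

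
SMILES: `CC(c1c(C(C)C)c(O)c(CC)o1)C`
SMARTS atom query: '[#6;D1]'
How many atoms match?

The query [#6;D1] means: carbon bonded to exactly one heavy atom.
Check the 14 heavy atoms by environment: 1× o (aromatic, D2) → no; 4× c (aromatic, D3) → no; 1× C (D2) → no; 5× C (D1) → match; 2× C (D3) → no; 1× O (D1) → no.
That gives 5 matching atoms.

5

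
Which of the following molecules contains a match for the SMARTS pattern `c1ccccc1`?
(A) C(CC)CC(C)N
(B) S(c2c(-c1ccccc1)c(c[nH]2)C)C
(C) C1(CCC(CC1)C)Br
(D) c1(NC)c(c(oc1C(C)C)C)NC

B

c1ccccc1 describes six aromatic carbons in a ring (a benzene ring).
(A) has a methyl group (-CH3) but no six-membered all-carbon aromatic ring is present.
(B) contains a phenyl ring, which satisfies every atom and bond constraint.
(C) has a methyl group (-CH3) but no six-membered all-carbon aromatic ring is present.
(D) has a methyl group (-CH3) but no six-membered all-carbon aromatic ring is present.
So the answer is (B).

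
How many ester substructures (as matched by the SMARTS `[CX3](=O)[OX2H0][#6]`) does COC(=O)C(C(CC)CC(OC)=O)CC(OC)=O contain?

3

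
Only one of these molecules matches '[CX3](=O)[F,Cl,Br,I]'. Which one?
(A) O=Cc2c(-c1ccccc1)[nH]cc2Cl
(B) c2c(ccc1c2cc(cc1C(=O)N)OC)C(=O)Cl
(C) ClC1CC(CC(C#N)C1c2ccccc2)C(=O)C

[CX3](=O)[F,Cl,Br,I] describes a carbonyl carbon bonded to a halogen (an acyl halide).
(A) has a chloro substituent but the Cl is not on a carbonyl carbon.
(B) contains an acyl chloride (-C(=O)Cl), which satisfies every atom and bond constraint.
(C) has a chloro substituent but the Cl is not on a carbonyl carbon.
So the answer is (B).

B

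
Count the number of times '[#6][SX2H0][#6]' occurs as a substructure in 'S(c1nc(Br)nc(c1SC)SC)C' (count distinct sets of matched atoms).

[#6][SX2H0][#6] is the SMARTS for a thioether: an aliphatic sulfur bridging two carbons with no H on the sulfur.
The molecule carries 3 separate instances of a methylthio ether (-SCH3) meeting every constraint; each maps to a distinct set of atoms, giving 3 matches.

3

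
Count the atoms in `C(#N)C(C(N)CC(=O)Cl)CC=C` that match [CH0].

2

The query [CH0] means: aliphatic carbon with no attached hydrogen.
Check the 12 heavy atoms by environment: 3× C (H2) → no; 3× C (H1) → no; 2× C (H0) → match; 1× N (H0) → no; 1× O (H0) → no; 1× Cl (H0) → no; 1× N (H2) → no.
That gives 2 matching atoms.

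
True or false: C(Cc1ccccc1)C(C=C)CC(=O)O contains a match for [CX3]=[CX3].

The pattern [CX3]=[CX3] describes a non-aromatic C=C double bond between two sp2 carbons — an alkene.
The molecule carries a vinyl group (-CH=CH2), whose atoms satisfy every constraint of the query, so the pattern matches.

True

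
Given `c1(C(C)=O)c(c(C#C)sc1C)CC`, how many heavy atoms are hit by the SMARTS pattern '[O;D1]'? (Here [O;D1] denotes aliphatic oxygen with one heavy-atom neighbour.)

1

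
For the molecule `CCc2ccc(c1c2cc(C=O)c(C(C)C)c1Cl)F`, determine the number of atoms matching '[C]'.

6

The query [C] means: uppercase C matches aliphatic (non-aromatic) carbon only.
Check the 19 heavy atoms by environment: 10× c (aromatic) → no; 6× C → match; 1× Cl → no; 1× F → no; 1× O → no.
That gives 6 matching atoms.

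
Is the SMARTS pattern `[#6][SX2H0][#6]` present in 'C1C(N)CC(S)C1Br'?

No

The pattern [#6][SX2H0][#6] describes an aliphatic sulfur bridging two carbons with no H on the sulfur — a thioether.
The closest candidate here is a thiol (-SH), but the sulfur has H1, not H0 bridging two carbons. No other fragment satisfies the full query, so there is no match.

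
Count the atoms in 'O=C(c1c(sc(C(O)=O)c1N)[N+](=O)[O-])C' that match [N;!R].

2

The query [N;!R] means: aliphatic nitrogen not in a ring.
Check the 15 heavy atoms by environment: 1× s (aromatic, in 5-ring) → no; 4× c (aromatic, in 5-ring) → no; 3× C (acyclic) → no; 4× O (acyclic) → no; 1× N (acyclic) → match; 1× N (charge +1, acyclic) → match; 1× O (charge -1, acyclic) → no.
Summing the matching environments: 1 + 1 = 2 matching atoms.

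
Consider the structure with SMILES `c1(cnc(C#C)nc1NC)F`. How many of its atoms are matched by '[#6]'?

Check the 11 heavy atoms by environment: 2× n (aromatic) → no; 4× c (aromatic) → match; 1× F → no; 1× N → no; 3× C → match.
Summing the matching environments: 4 + 3 = 7 matching atoms.

7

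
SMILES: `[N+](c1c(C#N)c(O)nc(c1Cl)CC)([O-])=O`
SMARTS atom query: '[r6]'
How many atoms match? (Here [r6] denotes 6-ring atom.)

6

Check the 15 heavy atoms by environment: 1× n (aromatic, in 6-ring) → match; 5× c (aromatic, in 6-ring) → match; 3× C (acyclic) → no; 1× Cl (acyclic) → no; 1× N (charge +1, acyclic) → no; 1× O (charge -1, acyclic) → no; 2× O (acyclic) → no; 1× N (acyclic) → no.
Summing the matching environments: 1 + 5 = 6 matching atoms.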